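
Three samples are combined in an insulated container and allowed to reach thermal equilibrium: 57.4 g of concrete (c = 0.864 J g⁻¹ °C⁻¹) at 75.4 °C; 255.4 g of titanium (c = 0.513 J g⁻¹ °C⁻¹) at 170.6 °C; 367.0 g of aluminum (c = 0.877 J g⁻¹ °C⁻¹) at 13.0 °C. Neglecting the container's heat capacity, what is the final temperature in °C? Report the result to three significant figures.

Σ mᵢcᵢ(T − Tᵢ) = 0  ⇒  T = Σ mᵢcᵢTᵢ / Σ mᵢcᵢ
Σ mᵢcᵢ = 57.4×0.864 + 255.4×0.513 + 367.0×0.877 = 502.4728
Σ mᵢcᵢTᵢ = 49.5936×75.4 + 131.0202×170.6 + 321.859×13.0 = 30276
T = 30276 / 502.4728 = 60.25 °C

T_f = 60.3 °C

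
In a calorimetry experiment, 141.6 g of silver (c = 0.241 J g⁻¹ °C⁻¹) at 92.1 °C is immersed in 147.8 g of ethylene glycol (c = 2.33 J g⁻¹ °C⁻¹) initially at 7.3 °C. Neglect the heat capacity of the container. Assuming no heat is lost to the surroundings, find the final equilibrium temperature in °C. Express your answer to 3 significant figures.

T_f = 14.9 °C

Heat lost by silver = heat gained by ethylene glycol.
(141.6)(0.241)(92.1 − T) = (147.8)(2.33)(T − 7.3)
34.1256 (92.1 − T) = 344.374 (T − 7.3)
3143.0 − 34.1256 T = 344.374 T − 2513.9
5656.9 = 378.4996 T
T = 14.946 °C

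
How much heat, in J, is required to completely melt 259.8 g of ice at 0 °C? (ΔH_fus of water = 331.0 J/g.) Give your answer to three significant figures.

q = m × ΔH_fus = 259.8 × 331.0 = 85990 J

q = 86000 J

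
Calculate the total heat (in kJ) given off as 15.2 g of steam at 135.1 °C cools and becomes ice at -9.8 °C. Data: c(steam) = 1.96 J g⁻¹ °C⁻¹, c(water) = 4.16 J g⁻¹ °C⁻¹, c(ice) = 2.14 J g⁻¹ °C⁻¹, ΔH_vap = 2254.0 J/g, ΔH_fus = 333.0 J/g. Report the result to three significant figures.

q1 (cool steam 135.1→100 °C): 15.2 × 1.96 × 35.1 = 1046 J
q2 (condense at 100 °C): 15.2 × 2254.0 = 34261 J
q3 (cool water 100→0 °C): 15.2 × 4.16 × 100.0 = 6323 J
q4 (freeze at 0 °C): 15.2 × 333.0 = 5062 J
q5 (cool ice 0→-9.8 °C): 15.2 × 2.14 × 9.8 = 319 J
Total: 1046 + 34261 + 6323 + 5062 + 319 = 47011 J = 47.0 kJ

q = 47.0 kJ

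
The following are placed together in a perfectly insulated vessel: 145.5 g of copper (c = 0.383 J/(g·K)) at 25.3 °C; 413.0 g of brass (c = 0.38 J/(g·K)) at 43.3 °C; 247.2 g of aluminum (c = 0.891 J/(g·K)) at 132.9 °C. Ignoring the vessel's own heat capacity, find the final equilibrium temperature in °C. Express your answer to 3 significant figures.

Σ mᵢcᵢ(T − Tᵢ) = 0  ⇒  T = Σ mᵢcᵢTᵢ / Σ mᵢcᵢ
Σ mᵢcᵢ = 145.5×0.383 + 413.0×0.38 + 247.2×0.891 = 432.9217
Σ mᵢcᵢTᵢ = 55.7265×25.3 + 156.94×43.3 + 220.2552×132.9 = 37477
T = 37477 / 432.9217 = 86.57 °C

T_f = 86.6 °C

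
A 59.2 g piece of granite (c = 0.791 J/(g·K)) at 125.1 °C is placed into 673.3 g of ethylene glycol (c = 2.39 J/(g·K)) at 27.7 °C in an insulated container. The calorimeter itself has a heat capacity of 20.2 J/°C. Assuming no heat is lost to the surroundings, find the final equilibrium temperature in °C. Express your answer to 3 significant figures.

Heat lost by granite = heat gained by ethylene glycol + calorimeter.
(59.2)(0.791)(125.1 − T) = [(673.3)(2.39) + 20.2](T − 27.7)
46.8272 (125.1 − T) = 1629.387 (T − 27.7)
5858.1 − 46.8272 T = 1629.387 T − 45134
50992.1 = 1676.2142 T
T = 30.42 °C

T_f = 30.4 °C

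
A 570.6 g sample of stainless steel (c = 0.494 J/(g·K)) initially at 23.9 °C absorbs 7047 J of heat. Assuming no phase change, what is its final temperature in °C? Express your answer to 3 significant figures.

ΔT = q / (m c) = 7047 / (570.6 × 0.494) = 25.00 °C
T_f = 23.9 + 25.00 = 48.90 °C

T_f = 48.9 °C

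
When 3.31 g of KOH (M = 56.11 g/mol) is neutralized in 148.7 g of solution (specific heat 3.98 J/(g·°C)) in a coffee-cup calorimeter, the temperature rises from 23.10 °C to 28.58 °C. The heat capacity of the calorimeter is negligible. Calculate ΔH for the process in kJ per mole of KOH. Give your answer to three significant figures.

ΔH = -55.0 kJ/mol

|ΔT| = |28.58 − 23.10| = 5.48 °C
|q_surr| = (148.7 × 3.98) × 5.48 = 591.826 × 5.48 = 3243 J
n(KOH) = 3.31 / 56.11 = 0.05899 mol
Temperature rose, so q_rxn = −|q_surr| = -3.243 kJ
ΔH = q_rxn / n = -54.98 kJ/mol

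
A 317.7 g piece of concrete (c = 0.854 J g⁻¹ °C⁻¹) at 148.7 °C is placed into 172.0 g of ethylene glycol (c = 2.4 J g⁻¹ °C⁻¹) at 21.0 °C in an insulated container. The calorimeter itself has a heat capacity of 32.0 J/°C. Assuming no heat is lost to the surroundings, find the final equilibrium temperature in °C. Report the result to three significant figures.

Heat lost by concrete = heat gained by ethylene glycol + calorimeter.
(317.7)(0.854)(148.7 − T) = [(172.0)(2.4) + 32.0](T − 21.0)
271.3158 (148.7 − T) = 444.8 (T − 21.0)
40345 − 271.3158 T = 444.8 T − 9340.8
49685.8 = 716.1158 T
T = 69.38 °C

T_f = 69.4 °C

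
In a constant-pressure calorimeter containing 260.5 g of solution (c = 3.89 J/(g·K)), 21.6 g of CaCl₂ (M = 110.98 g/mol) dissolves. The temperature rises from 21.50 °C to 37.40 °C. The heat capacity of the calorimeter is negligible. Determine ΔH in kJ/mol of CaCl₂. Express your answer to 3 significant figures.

|ΔT| = |37.40 − 21.50| = 15.90 °C
|q_surr| = (260.5 × 3.89) × 15.90 = 1013.345 × 15.90 = 16110 J
n(CaCl₂) = 21.6 / 110.98 = 0.1946 mol
Temperature rose, so q_rxn = −|q_surr| = -16.11 kJ
ΔH = q_rxn / n = -82.79 kJ/mol

ΔH = -82.8 kJ/mol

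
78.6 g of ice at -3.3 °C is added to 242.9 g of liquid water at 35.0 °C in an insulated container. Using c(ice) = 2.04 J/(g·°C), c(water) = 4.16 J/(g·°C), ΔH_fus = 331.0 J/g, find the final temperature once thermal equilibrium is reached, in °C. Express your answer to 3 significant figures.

T_f = 6.60 °C

Heat to bring ice to 0 °C and melt it: q₁ = 78.6×2.04×3.3 + 78.6×331.0 = 26545.7 J
Heat the water can supply cooling to 0 °C: 242.9×4.16×35.0 = 35366.24 J > q₁, so all ice melts.
Energy balance: 242.9×4.16×(35.0 − T) = 26545.7 + 78.6×4.16×(T − 0)
1010.464(35.0 − T) = 26545.7 + 326.976 T
35366.24 − 26545.7 = 1337.440 T
T = 8820.54 / 1337.440 = 6.595 °C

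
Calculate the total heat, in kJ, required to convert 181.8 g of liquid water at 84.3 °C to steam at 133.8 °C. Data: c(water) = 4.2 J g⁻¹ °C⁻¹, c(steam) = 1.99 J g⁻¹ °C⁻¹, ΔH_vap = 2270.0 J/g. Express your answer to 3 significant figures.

q = 437 kJ

q1 (heat water 84.3→100.0 °C): 181.8 × 4.2 × 15.7 = 11988 J
q2 (vaporize at 100 °C): 181.8 × 2270.0 = 412686 J
q3 (heat steam 100.0→133.8 °C): 181.8 × 1.99 × 33.8 = 12228 J
Total: 11988 + 412686 + 12228 = 436902 J = 437 kJ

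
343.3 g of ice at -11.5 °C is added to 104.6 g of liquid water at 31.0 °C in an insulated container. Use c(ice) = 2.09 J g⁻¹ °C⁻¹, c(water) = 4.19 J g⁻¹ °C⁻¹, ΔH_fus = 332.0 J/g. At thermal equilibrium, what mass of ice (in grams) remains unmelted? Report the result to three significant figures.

Heat to warm all ice to 0 °C: 343.3×2.09×11.5 = 8251.2 J
Heat released by water cooling to 0 °C: 104.6×4.19×31.0 = 13586 J
13586 J < 8251.2 + 343.3×332.0 = 122226.8 J, so not all ice melts; final T = 0 °C.
Heat left for melting: 13586 − 8251.2 = 5334.8 J
Mass melted = 5334.8 / 332.0 = 16.07 g
Ice remaining = 343.3 − 16.07 = 327.23 g

m_ice remaining = 327 g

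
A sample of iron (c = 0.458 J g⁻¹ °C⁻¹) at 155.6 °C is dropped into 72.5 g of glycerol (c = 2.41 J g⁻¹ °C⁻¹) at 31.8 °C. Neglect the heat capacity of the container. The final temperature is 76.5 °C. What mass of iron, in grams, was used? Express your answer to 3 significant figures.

q_gained = (72.5 × 2.41) × (76.5 − 31.8) = 7810 J
q_lost = m × 0.458 × (155.6 − 76.5) = 36.2278 m
m = 7810 / 36.2278 = 216 g

m = 216 g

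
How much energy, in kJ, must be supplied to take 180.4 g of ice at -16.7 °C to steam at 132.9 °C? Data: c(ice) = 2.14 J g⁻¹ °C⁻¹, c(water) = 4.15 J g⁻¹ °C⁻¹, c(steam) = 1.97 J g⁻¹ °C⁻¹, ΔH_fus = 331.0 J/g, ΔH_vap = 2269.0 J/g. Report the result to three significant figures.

q1 (heat ice -16.7→0.0 °C): 180.4 × 2.14 × 16.7 = 6447 J
q2 (melt at 0 °C): 180.4 × 331.0 = 59712 J
q3 (heat water 0.0→100.0 °C): 180.4 × 4.15 × 100.0 = 74866 J
q4 (vaporize at 100 °C): 180.4 × 2269.0 = 409328 J
q5 (heat steam 100.0→132.9 °C): 180.4 × 1.97 × 32.9 = 11692 J
Total: 6447 + 59712 + 74866 + 409328 + 11692 = 562045 J = 562 kJ

q = 562 kJ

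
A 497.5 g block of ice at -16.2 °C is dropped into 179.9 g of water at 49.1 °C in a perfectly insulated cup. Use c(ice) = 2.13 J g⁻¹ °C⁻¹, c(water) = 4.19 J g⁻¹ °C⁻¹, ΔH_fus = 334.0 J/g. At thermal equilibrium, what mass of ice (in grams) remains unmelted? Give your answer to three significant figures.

m_ice remaining = 438 g

Heat to warm all ice to 0 °C: 497.5×2.13×16.2 = 17167 J
Heat released by water cooling to 0 °C: 179.9×4.19×49.1 = 37011 J
37011 J < 17167 + 497.5×334.0 = 183332 J, so not all ice melts; final T = 0 °C.
Heat left for melting: 37011 − 17167 = 19844 J
Mass melted = 19844 / 334.0 = 59.41 g
Ice remaining = 497.5 − 59.41 = 438.09 g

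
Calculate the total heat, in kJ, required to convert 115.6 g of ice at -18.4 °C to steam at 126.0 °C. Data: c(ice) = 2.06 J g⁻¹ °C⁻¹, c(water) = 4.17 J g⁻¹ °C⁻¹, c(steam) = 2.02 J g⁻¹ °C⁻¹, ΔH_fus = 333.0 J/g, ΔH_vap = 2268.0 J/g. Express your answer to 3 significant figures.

q = 359 kJ

q1 (heat ice -18.4→0.0 °C): 115.6 × 2.06 × 18.4 = 4382 J
q2 (melt at 0 °C): 115.6 × 333.0 = 38495 J
q3 (heat water 0.0→100.0 °C): 115.6 × 4.17 × 100.0 = 48205 J
q4 (vaporize at 100 °C): 115.6 × 2268.0 = 262181 J
q5 (heat steam 100.0→126.0 °C): 115.6 × 2.02 × 26.0 = 6071 J
Total: 4382 + 38495 + 48205 + 262181 + 6071 = 359334 J = 359 kJ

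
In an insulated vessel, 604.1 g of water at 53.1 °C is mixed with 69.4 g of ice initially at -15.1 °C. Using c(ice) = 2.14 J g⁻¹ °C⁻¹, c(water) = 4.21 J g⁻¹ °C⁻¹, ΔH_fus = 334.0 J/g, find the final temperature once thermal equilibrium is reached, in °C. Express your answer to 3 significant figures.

Heat to bring ice to 0 °C and melt it: q₁ = 69.4×2.14×15.1 + 69.4×334.0 = 25422 J
Heat the water can supply cooling to 0 °C: 604.1×4.21×53.1 = 135047 J > q₁, so all ice melts.
Energy balance: 604.1×4.21×(53.1 − T) = 25422 + 69.4×4.21×(T − 0)
2543.261(53.1 − T) = 25422 + 292.174 T
135047 − 25422 = 2835.435 T
T = 109625 / 2835.435 = 38.66 °C

T_f = 38.7 °C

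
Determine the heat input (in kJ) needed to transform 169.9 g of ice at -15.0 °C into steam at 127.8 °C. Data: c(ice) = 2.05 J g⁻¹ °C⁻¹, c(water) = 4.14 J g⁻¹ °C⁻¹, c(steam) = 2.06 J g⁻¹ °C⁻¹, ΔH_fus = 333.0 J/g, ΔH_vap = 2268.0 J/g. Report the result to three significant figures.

q = 527 kJ

q1 (heat ice -15.0→0.0 °C): 169.9 × 2.05 × 15.0 = 5224 J
q2 (melt at 0 °C): 169.9 × 333.0 = 56577 J
q3 (heat water 0.0→100.0 °C): 169.9 × 4.14 × 100.0 = 70339 J
q4 (vaporize at 100 °C): 169.9 × 2268.0 = 385333 J
q5 (heat steam 100.0→127.8 °C): 169.9 × 2.06 × 27.8 = 9730 J
Total: 5224 + 56577 + 70339 + 385333 + 9730 = 527203 J = 527 kJ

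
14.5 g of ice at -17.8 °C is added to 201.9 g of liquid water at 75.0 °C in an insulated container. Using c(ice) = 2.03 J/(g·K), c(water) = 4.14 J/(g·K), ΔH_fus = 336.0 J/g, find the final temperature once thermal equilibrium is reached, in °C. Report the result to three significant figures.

Heat to bring ice to 0 °C and melt it: q₁ = 14.5×2.03×17.8 + 14.5×336.0 = 5395.9 J
Heat the water can supply cooling to 0 °C: 201.9×4.14×75.0 = 62690.0 J > q₁, so all ice melts.
Energy balance: 201.9×4.14×(75.0 − T) = 5395.9 + 14.5×4.14×(T − 0)
835.866(75.0 − T) = 5395.9 + 60.03 T
62690.0 − 5395.9 = 895.896 T
T = 57294.1 / 895.896 = 63.95 °C

T_f = 64.0 °C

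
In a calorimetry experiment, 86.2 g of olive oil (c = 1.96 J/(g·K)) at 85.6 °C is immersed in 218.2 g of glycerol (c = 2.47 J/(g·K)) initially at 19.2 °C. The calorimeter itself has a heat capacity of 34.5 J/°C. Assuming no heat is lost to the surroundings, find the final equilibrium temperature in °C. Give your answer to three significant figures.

Heat lost by olive oil = heat gained by glycerol + calorimeter.
(86.2)(1.96)(85.6 − T) = [(218.2)(2.47) + 34.5](T − 19.2)
168.952 (85.6 − T) = 573.454 (T − 19.2)
14462 − 168.952 T = 573.454 T − 11010
25472 = 742.406 T
T = 34.31 °C

T_f = 34.3 °C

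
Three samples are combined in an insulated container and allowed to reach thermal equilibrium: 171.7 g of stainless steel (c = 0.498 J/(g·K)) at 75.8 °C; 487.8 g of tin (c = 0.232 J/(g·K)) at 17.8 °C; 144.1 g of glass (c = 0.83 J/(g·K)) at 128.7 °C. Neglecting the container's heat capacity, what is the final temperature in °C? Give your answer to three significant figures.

T_f = 75.1 °C

Σ mᵢcᵢ(T − Tᵢ) = 0  ⇒  T = Σ mᵢcᵢTᵢ / Σ mᵢcᵢ
Σ mᵢcᵢ = 171.7×0.498 + 487.8×0.232 + 144.1×0.83 = 318.2792
Σ mᵢcᵢTᵢ = 85.5066×75.8 + 113.1696×17.8 + 119.603×128.7 = 23889
T = 23889 / 318.2792 = 75.06 °C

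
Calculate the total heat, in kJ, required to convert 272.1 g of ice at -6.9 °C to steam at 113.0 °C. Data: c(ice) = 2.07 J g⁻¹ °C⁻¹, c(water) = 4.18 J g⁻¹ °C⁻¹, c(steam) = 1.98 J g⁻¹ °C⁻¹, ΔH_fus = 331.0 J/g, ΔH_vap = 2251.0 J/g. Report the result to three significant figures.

q = 827 kJ

q1 (heat ice -6.9→0.0 °C): 272.1 × 2.07 × 6.9 = 3886 J
q2 (melt at 0 °C): 272.1 × 331.0 = 90065 J
q3 (heat water 0.0→100.0 °C): 272.1 × 4.18 × 100.0 = 113738 J
q4 (vaporize at 100 °C): 272.1 × 2251.0 = 612497 J
q5 (heat steam 100.0→113.0 °C): 272.1 × 1.98 × 13.0 = 7004 J
Total: 3886 + 90065 + 113738 + 612497 + 7004 = 827190 J = 827 kJ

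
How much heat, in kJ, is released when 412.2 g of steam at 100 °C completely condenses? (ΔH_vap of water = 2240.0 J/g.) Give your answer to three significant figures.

q = m × ΔH_vap = 412.2 × 2240.0 = 923300 J = 923 kJ

q = 923 kJ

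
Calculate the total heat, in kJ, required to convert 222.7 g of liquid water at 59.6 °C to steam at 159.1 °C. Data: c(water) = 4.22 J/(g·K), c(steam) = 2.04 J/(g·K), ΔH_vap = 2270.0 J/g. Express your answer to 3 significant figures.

q1 (heat water 59.6→100.0 °C): 222.7 × 4.22 × 40.4 = 37968 J
q2 (vaporize at 100 °C): 222.7 × 2270.0 = 505529 J
q3 (heat steam 100.0→159.1 °C): 222.7 × 2.04 × 59.1 = 26850 J
Total: 37968 + 505529 + 26850 = 570347 J = 570 kJ

q = 570 kJ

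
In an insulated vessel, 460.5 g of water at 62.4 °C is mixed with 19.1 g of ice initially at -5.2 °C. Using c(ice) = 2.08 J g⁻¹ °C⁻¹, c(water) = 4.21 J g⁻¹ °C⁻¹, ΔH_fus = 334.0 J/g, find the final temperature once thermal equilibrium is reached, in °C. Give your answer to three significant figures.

Heat to bring ice to 0 °C and melt it: q₁ = 19.1×2.08×5.2 + 19.1×334.0 = 6586.0 J
Heat the water can supply cooling to 0 °C: 460.5×4.21×62.4 = 120975 J > q₁, so all ice melts.
Energy balance: 460.5×4.21×(62.4 − T) = 6586.0 + 19.1×4.21×(T − 0)
1938.705(62.4 − T) = 6586.0 + 80.411 T
120975 − 6586.0 = 2019.116 T
T = 114389.0 / 2019.116 = 56.65 °C

T_f = 56.7 °C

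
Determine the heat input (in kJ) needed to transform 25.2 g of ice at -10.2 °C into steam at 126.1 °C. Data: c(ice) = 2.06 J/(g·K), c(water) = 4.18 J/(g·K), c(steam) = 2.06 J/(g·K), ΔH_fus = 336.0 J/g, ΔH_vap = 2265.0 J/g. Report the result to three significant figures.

q = 78.0 kJ

q1 (heat ice -10.2→0.0 °C): 25.2 × 2.06 × 10.2 = 530 J
q2 (melt at 0 °C): 25.2 × 336.0 = 8467 J
q3 (heat water 0.0→100.0 °C): 25.2 × 4.18 × 100.0 = 10534 J
q4 (vaporize at 100 °C): 25.2 × 2265.0 = 57078 J
q5 (heat steam 100.0→126.1 °C): 25.2 × 2.06 × 26.1 = 1355 J
Total: 530 + 8467 + 10534 + 57078 + 1355 = 77964 J = 78.0 kJ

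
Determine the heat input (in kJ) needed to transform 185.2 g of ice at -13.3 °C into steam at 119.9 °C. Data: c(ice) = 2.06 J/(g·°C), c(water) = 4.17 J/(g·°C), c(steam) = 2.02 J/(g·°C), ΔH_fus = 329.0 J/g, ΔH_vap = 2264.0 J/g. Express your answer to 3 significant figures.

q = 570 kJ

q1 (heat ice -13.3→0.0 °C): 185.2 × 2.06 × 13.3 = 5074 J
q2 (melt at 0 °C): 185.2 × 329.0 = 60931 J
q3 (heat water 0.0→100.0 °C): 185.2 × 4.17 × 100.0 = 77228 J
q4 (vaporize at 100 °C): 185.2 × 2264.0 = 419293 J
q5 (heat steam 100.0→119.9 °C): 185.2 × 2.02 × 19.9 = 7445 J
Total: 5074 + 60931 + 77228 + 419293 + 7445 = 569971 J = 570 kJ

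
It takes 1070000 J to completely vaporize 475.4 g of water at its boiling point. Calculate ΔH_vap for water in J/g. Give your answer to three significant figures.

ΔH_vap = 2250 J/g

ΔH_vap = q / m = 1070000 / 475.4 = 2250 J/g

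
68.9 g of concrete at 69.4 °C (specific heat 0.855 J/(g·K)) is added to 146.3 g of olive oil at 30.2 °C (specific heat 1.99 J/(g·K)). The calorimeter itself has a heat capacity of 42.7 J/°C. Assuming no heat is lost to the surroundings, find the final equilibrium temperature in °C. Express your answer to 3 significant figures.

Heat lost by concrete = heat gained by olive oil + calorimeter.
(68.9)(0.855)(69.4 − T) = [(146.3)(1.99) + 42.7](T − 30.2)
58.9095 (69.4 − T) = 333.837 (T − 30.2)
4088.3 − 58.9095 T = 333.837 T − 10082
14170.3 = 392.7465 T
T = 36.08 °C

T_f = 36.1 °C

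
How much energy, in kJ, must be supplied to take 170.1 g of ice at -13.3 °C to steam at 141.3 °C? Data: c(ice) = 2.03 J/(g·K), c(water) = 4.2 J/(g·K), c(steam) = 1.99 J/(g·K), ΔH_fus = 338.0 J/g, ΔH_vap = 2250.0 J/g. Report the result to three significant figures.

q1 (heat ice -13.3→0.0 °C): 170.1 × 2.03 × 13.3 = 4593 J
q2 (melt at 0 °C): 170.1 × 338.0 = 57494 J
q3 (heat water 0.0→100.0 °C): 170.1 × 4.2 × 100.0 = 71442 J
q4 (vaporize at 100 °C): 170.1 × 2250.0 = 382725 J
q5 (heat steam 100.0→141.3 °C): 170.1 × 1.99 × 41.3 = 13980 J
Total: 4593 + 57494 + 71442 + 382725 + 13980 = 530234 J = 530 kJ

q = 530 kJ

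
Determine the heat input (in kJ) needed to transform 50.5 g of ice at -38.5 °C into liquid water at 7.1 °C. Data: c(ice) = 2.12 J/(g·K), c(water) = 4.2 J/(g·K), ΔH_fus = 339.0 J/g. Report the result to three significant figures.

q1 (heat ice -38.5→0.0 °C): 50.5 × 2.12 × 38.5 = 4122 J
q2 (melt at 0 °C): 50.5 × 339.0 = 17120 J
q3 (heat water 0.0→7.1 °C): 50.5 × 4.2 × 7.1 = 1506 J
Total: 4122 + 17120 + 1506 = 22748 J = 22.7 kJ

q = 22.7 kJ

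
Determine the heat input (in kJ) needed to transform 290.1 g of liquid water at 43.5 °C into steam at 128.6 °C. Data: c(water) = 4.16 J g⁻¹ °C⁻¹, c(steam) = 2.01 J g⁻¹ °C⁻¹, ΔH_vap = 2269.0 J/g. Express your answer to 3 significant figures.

q = 743 kJ

q1 (heat water 43.5→100.0 °C): 290.1 × 4.16 × 56.5 = 68185 J
q2 (vaporize at 100 °C): 290.1 × 2269.0 = 658237 J
q3 (heat steam 100.0→128.6 °C): 290.1 × 2.01 × 28.6 = 16677 J
Total: 68185 + 658237 + 16677 = 743099 J = 743 kJ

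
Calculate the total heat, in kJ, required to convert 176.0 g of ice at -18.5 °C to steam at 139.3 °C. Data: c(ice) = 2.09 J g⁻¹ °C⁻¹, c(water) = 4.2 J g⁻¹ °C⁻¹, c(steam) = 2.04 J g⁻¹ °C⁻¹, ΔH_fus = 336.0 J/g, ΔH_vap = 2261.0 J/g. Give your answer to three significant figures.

q1 (heat ice -18.5→0.0 °C): 176.0 × 2.09 × 18.5 = 6805 J
q2 (melt at 0 °C): 176.0 × 336.0 = 59136 J
q3 (heat water 0.0→100.0 °C): 176.0 × 4.2 × 100.0 = 73920 J
q4 (vaporize at 100 °C): 176.0 × 2261.0 = 397936 J
q5 (heat steam 100.0→139.3 °C): 176.0 × 2.04 × 39.3 = 14110 J
Total: 6805 + 59136 + 73920 + 397936 + 14110 = 551907 J = 552 kJ

q = 552 kJ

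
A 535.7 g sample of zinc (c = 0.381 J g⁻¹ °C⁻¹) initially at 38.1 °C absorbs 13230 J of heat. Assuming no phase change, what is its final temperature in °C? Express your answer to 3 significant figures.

ΔT = q / (m c) = 13230 / (535.7 × 0.381) = 64.82 °C
T_f = 38.1 + 64.82 = 102.92 °C

T_f = 103 °C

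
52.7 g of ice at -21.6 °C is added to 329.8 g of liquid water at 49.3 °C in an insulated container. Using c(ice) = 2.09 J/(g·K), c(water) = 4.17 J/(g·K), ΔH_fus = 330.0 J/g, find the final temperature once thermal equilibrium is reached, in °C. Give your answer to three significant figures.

T_f = 30.1 °C

Heat to bring ice to 0 °C and melt it: q₁ = 52.7×2.09×21.6 + 52.7×330.0 = 19770 J
Heat the water can supply cooling to 0 °C: 329.8×4.17×49.3 = 67800.6 J > q₁, so all ice melts.
Energy balance: 329.8×4.17×(49.3 − T) = 19770 + 52.7×4.17×(T − 0)
1375.266(49.3 − T) = 19770 + 219.759 T
67800.6 − 19770 = 1595.025 T
T = 48030.6 / 1595.025 = 30.11 °C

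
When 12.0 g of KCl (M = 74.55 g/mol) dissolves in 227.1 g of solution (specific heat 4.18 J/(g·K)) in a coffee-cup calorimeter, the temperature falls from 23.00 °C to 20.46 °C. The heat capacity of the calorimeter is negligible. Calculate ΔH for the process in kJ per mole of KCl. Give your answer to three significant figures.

ΔH = 15.0 kJ/mol

|ΔT| = |20.46 − 23.00| = 2.54 °C
|q_surr| = (227.1 × 4.18) × 2.54 = 949.278 × 2.54 = 2411 J
n(KCl) = 12.0 / 74.55 = 0.1610 mol
Temperature fell, so q_rxn = +|q_surr| = 2.411 kJ
ΔH = q_rxn / n = 14.98 kJ/mol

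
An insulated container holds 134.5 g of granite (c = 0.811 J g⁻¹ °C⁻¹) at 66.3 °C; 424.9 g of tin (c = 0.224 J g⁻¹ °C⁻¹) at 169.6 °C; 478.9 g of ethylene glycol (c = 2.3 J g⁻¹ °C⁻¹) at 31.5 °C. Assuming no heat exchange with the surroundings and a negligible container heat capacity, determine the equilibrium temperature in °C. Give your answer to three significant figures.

Σ mᵢcᵢ(T − Tᵢ) = 0  ⇒  T = Σ mᵢcᵢTᵢ / Σ mᵢcᵢ
Σ mᵢcᵢ = 134.5×0.811 + 424.9×0.224 + 478.9×2.3 = 1305.7271
Σ mᵢcᵢTᵢ = 109.0795×66.3 + 95.1776×169.6 + 1101.47×31.5 = 58070
T = 58070 / 1305.7271 = 44.47 °C

T_f = 44.5 °C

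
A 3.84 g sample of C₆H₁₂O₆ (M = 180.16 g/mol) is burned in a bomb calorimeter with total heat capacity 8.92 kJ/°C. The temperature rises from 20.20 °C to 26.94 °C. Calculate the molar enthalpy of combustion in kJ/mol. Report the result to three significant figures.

ΔT = 26.94 − 20.20 = 6.74 °C
q_cal = C_cal × ΔT = 8.92 × 6.74 = 60.1208 kJ
n = 3.84 / 180.16 = 0.02131 mol
q_rxn = −q_cal = -60.1208 kJ
ΔH = -60.1208 / 0.02131 = -2821 kJ/mol

ΔH = -2820 kJ/mol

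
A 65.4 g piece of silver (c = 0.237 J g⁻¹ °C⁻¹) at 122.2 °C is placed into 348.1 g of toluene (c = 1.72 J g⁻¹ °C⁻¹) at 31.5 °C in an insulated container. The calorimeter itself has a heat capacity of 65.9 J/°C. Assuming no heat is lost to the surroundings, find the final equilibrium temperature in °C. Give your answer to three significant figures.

T_f = 33.6 °C

Heat lost by silver = heat gained by toluene + calorimeter.
(65.4)(0.237)(122.2 − T) = [(348.1)(1.72) + 65.9](T − 31.5)
15.4998 (122.2 − T) = 664.632 (T − 31.5)
1894.1 − 15.4998 T = 664.632 T − 20936
22830.1 = 680.1318 T
T = 33.57 °C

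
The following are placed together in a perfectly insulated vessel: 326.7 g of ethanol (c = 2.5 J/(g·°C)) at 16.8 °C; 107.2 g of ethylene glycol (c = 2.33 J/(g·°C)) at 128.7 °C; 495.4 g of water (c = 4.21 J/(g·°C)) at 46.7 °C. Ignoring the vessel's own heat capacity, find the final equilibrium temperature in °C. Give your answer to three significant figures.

T_f = 45.5 °C

Σ mᵢcᵢ(T − Tᵢ) = 0  ⇒  T = Σ mᵢcᵢTᵢ / Σ mᵢcᵢ
Σ mᵢcᵢ = 326.7×2.5 + 107.2×2.33 + 495.4×4.21 = 3152.160
Σ mᵢcᵢTᵢ = 816.75×16.8 + 249.776×128.7 + 2085.634×46.7 = 143270
T = 143270 / 3152.160 = 45.45 °C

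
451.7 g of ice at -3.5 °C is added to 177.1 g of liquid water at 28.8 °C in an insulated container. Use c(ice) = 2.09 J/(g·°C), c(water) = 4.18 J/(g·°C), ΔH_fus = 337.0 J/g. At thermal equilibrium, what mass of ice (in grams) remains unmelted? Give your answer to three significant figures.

m_ice remaining = 398 g

Heat to warm all ice to 0 °C: 451.7×2.09×3.5 = 3304.2 J
Heat released by water cooling to 0 °C: 177.1×4.18×28.8 = 21320 J
21320 J < 3304.2 + 451.7×337.0 = 155527.1 J, so not all ice melts; final T = 0 °C.
Heat left for melting: 21320 − 3304.2 = 18015.8 J
Mass melted = 18015.8 / 337.0 = 53.46 g
Ice remaining = 451.7 − 53.46 = 398.24 g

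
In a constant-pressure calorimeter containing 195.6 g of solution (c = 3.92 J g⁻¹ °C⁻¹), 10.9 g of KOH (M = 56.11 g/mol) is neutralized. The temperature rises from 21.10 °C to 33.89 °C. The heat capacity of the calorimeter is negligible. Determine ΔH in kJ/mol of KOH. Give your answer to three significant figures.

ΔH = -50.5 kJ/mol

|ΔT| = |33.89 − 21.10| = 12.79 °C
|q_surr| = (195.6 × 3.92) × 12.79 = 766.752 × 12.79 = 9807 J
n(KOH) = 10.9 / 56.11 = 0.1943 mol
Temperature rose, so q_rxn = −|q_surr| = -9.807 kJ
ΔH = q_rxn / n = -50.47 kJ/mol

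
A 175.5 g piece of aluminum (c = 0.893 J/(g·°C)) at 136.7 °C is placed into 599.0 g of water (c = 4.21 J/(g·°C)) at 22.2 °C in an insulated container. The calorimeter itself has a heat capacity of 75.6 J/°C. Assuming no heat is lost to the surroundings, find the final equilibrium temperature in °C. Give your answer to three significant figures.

Heat lost by aluminum = heat gained by water + calorimeter.
(175.5)(0.893)(136.7 − T) = [(599.0)(4.21) + 75.6](T − 22.2)
156.7215 (136.7 − T) = 2597.39 (T − 22.2)
21424 − 156.7215 T = 2597.39 T − 57662
79086 = 2754.1115 T
T = 28.72 °C

T_f = 28.7 °C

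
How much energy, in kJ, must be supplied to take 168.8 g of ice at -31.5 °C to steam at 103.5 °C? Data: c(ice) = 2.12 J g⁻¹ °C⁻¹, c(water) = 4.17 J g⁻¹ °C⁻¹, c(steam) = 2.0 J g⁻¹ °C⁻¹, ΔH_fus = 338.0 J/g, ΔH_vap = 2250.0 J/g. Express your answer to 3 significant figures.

q = 520 kJ

q1 (heat ice -31.5→0.0 °C): 168.8 × 2.12 × 31.5 = 11272 J
q2 (melt at 0 °C): 168.8 × 338.0 = 57054 J
q3 (heat water 0.0→100.0 °C): 168.8 × 4.17 × 100.0 = 70390 J
q4 (vaporize at 100 °C): 168.8 × 2250.0 = 379800 J
q5 (heat steam 100.0→103.5 °C): 168.8 × 2.0 × 3.5 = 1182 J
Total: 11272 + 57054 + 70390 + 379800 + 1182 = 519698 J = 520 kJ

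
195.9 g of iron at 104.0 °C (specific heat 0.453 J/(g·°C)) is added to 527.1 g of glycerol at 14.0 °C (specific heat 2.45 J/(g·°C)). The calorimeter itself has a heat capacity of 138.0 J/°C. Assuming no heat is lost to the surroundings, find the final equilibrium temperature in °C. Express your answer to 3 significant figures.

Heat lost by iron = heat gained by glycerol + calorimeter.
(195.9)(0.453)(104.0 − T) = [(527.1)(2.45) + 138.0](T − 14.0)
88.7427 (104.0 − T) = 1429.395 (T − 14.0)
9229.2 − 88.7427 T = 1429.395 T − 20012
29241.2 = 1518.1377 T
T = 19.26 °C

T_f = 19.3 °C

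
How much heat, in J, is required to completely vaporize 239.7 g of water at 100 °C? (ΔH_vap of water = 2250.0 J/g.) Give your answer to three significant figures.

q = m × ΔH_vap = 239.7 × 2250.0 = 539300 J

q = 539000 J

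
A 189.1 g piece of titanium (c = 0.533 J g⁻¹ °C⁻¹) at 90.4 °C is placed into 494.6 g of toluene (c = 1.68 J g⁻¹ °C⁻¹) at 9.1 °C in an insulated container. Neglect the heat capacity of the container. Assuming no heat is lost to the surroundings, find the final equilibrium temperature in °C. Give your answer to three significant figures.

T_f = 17.9 °C

Heat lost by titanium = heat gained by toluene.
(189.1)(0.533)(90.4 − T) = (494.6)(1.68)(T − 9.1)
100.7903 (90.4 − T) = 830.928 (T − 9.1)
9111.4 − 100.7903 T = 830.928 T − 7561.4
16672.8 = 931.7183 T
T = 17.89 °C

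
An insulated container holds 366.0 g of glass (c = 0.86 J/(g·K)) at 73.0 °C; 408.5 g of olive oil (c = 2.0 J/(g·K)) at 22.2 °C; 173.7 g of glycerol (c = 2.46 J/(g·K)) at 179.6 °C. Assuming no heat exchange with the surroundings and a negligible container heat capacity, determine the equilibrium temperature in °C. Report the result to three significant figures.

Σ mᵢcᵢ(T − Tᵢ) = 0  ⇒  T = Σ mᵢcᵢTᵢ / Σ mᵢcᵢ
Σ mᵢcᵢ = 366.0×0.86 + 408.5×2.0 + 173.7×2.46 = 1559.062
Σ mᵢcᵢTᵢ = 314.76×73.0 + 817×22.2 + 427.302×179.6 = 117860
T = 117860 / 1559.062 = 75.60 °C

T_f = 75.6 °C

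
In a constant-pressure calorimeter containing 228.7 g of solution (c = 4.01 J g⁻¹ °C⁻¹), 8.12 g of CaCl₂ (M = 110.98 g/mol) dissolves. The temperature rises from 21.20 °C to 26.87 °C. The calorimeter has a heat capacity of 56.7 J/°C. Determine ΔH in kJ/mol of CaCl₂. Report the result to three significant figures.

|ΔT| = |26.87 − 21.20| = 5.67 °C
|q_surr| = (228.7 × 4.01 + 56.7) × 5.67 = 973.787 × 5.67 = 5521 J
n(CaCl₂) = 8.12 / 110.98 = 0.07317 mol
Temperature rose, so q_rxn = −|q_surr| = -5.521 kJ
ΔH = q_rxn / n = -75.45 kJ/mol

ΔH = -75.5 kJ/mol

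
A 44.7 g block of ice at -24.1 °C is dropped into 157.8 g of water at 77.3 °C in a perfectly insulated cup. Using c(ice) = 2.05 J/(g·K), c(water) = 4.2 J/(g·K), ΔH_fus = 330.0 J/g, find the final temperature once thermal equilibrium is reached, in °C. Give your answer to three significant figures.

Heat to bring ice to 0 °C and melt it: q₁ = 44.7×2.05×24.1 + 44.7×330.0 = 16959 J
Heat the water can supply cooling to 0 °C: 157.8×4.2×77.3 = 51231.3 J > q₁, so all ice melts.
Energy balance: 157.8×4.2×(77.3 − T) = 16959 + 44.7×4.2×(T − 0)
662.76(77.3 − T) = 16959 + 187.74 T
51231.3 − 16959 = 850.50 T
T = 34272.3 / 850.50 = 40.30 °C

T_f = 40.3 °C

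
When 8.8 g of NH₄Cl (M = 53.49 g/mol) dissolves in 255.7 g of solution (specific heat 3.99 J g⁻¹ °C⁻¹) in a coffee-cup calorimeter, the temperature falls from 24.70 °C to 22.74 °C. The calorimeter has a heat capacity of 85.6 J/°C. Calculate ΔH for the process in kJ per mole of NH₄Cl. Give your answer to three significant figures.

|ΔT| = |22.74 − 24.70| = 1.96 °C
|q_surr| = (255.7 × 3.99 + 85.6) × 1.96 = 1105.843 × 1.96 = 2167 J
n(NH₄Cl) = 8.8 / 53.49 = 0.1645 mol
Temperature fell, so q_rxn = +|q_surr| = 2.167 kJ
ΔH = q_rxn / n = 13.17 kJ/mol

ΔH = 13.2 kJ/mol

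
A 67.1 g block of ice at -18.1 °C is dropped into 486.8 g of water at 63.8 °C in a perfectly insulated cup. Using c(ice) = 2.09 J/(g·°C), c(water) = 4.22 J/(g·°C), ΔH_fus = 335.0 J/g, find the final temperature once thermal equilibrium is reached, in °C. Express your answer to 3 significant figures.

Heat to bring ice to 0 °C and melt it: q₁ = 67.1×2.09×18.1 + 67.1×335.0 = 25017 J
Heat the water can supply cooling to 0 °C: 486.8×4.22×63.8 = 131064 J > q₁, so all ice melts.
Energy balance: 486.8×4.22×(63.8 − T) = 25017 + 67.1×4.22×(T − 0)
2054.296(63.8 − T) = 25017 + 283.162 T
131064 − 25017 = 2337.458 T
T = 106047 / 2337.458 = 45.37 °C

T_f = 45.4 °C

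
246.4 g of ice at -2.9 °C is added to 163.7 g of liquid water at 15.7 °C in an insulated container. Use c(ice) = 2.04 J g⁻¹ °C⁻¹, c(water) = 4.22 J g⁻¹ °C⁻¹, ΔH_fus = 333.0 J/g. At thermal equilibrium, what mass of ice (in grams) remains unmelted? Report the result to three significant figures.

m_ice remaining = 218 g

Heat to warm all ice to 0 °C: 246.4×2.04×2.9 = 1457.7 J
Heat released by water cooling to 0 °C: 163.7×4.22×15.7 = 10846 J
10846 J < 1457.7 + 246.4×333.0 = 83508.9 J, so not all ice melts; final T = 0 °C.
Heat left for melting: 10846 − 1457.7 = 9388.3 J
Mass melted = 9388.3 / 333.0 = 28.19 g
Ice remaining = 246.4 − 28.19 = 218.21 g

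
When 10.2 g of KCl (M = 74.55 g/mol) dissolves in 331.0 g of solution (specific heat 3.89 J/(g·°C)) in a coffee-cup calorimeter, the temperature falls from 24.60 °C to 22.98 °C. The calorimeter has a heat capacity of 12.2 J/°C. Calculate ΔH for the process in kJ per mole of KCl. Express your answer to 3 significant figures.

|ΔT| = |22.98 − 24.60| = 1.62 °C
|q_surr| = (331.0 × 3.89 + 12.2) × 1.62 = 1299.79 × 1.62 = 2106 J
n(KCl) = 10.2 / 74.55 = 0.1368 mol
Temperature fell, so q_rxn = +|q_surr| = 2.106 kJ
ΔH = q_rxn / n = 15.39 kJ/mol

ΔH = 15.4 kJ/mol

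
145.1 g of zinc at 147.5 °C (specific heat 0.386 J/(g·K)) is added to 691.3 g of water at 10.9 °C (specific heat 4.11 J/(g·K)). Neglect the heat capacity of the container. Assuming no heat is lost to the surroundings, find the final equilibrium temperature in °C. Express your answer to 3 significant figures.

Heat lost by zinc = heat gained by water.
(145.1)(0.386)(147.5 − T) = (691.3)(4.11)(T − 10.9)
56.0086 (147.5 − T) = 2841.243 (T − 10.9)
8261.3 − 56.0086 T = 2841.243 T − 30970
39231.3 = 2897.2516 T
T = 13.54 °C

T_f = 13.5 °C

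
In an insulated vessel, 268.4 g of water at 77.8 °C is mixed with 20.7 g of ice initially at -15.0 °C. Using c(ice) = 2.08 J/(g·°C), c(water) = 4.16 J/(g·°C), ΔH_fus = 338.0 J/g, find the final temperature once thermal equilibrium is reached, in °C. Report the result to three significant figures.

Heat to bring ice to 0 °C and melt it: q₁ = 20.7×2.08×15.0 + 20.7×338.0 = 7642.4 J
Heat the water can supply cooling to 0 °C: 268.4×4.16×77.8 = 86867.1 J > q₁, so all ice melts.
Energy balance: 268.4×4.16×(77.8 − T) = 7642.4 + 20.7×4.16×(T − 0)
1116.544(77.8 − T) = 7642.4 + 86.112 T
86867.1 − 7642.4 = 1202.656 T
T = 79224.7 / 1202.656 = 65.87 °C

T_f = 65.9 °C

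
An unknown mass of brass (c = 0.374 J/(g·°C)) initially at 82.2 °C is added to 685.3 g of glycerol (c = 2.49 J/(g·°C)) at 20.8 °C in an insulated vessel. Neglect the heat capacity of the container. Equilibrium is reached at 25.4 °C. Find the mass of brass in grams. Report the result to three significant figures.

q_gained = (685.3 × 2.49) × (25.4 − 20.8) = 7849.4 J
q_lost = m × 0.374 × (82.2 − 25.4) = 21.2432 m
m = 7849.4 / 21.2432 = 370 g

m = 370 g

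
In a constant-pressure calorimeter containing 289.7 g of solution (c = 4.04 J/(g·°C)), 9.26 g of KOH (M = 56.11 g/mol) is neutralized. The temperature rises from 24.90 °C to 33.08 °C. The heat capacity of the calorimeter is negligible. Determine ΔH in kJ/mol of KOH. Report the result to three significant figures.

|ΔT| = |33.08 − 24.90| = 8.18 °C
|q_surr| = (289.7 × 4.04) × 8.18 = 1170.388 × 8.18 = 9574 J
n(KOH) = 9.26 / 56.11 = 0.1650 mol
Temperature rose, so q_rxn = −|q_surr| = -9.574 kJ
ΔH = q_rxn / n = -58.02 kJ/mol

ΔH = -58.0 kJ/mol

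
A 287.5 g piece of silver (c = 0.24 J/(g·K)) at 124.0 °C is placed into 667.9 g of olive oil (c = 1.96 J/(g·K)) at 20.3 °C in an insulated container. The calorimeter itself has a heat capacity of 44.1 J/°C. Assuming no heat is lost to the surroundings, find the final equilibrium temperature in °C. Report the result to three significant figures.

Heat lost by silver = heat gained by olive oil + calorimeter.
(287.5)(0.24)(124.0 − T) = [(667.9)(1.96) + 44.1](T − 20.3)
69 (124.0 − T) = 1353.184 (T − 20.3)
8556.0 − 69 T = 1353.184 T − 27470
36026.0 = 1422.184 T
T = 25.33 °C

T_f = 25.3 °C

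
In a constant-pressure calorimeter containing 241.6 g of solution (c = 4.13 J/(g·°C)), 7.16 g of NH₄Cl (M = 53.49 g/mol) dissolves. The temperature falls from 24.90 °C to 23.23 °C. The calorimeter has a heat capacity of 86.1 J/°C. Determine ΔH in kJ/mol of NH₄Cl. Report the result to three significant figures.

|ΔT| = |23.23 − 24.90| = 1.67 °C
|q_surr| = (241.6 × 4.13 + 86.1) × 1.67 = 1083.908 × 1.67 = 1810 J
n(NH₄Cl) = 7.16 / 53.49 = 0.1339 mol
Temperature fell, so q_rxn = +|q_surr| = 1.810 kJ
ΔH = q_rxn / n = 13.52 kJ/mol

ΔH = 13.5 kJ/mol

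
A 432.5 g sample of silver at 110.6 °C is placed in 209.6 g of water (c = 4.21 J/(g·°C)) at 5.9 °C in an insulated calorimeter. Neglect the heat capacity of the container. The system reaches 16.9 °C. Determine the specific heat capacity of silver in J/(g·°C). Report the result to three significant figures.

c = 0.240 J/(g·°C)

q_gained = (209.6 × 4.21) × (16.9 − 5.9) = 9707 J
q_lost = 432.5 × c × (110.6 − 16.9) = 40525.25 c
Set equal: c = 9707 / 40525.25 = 0.240 J/(g·°C)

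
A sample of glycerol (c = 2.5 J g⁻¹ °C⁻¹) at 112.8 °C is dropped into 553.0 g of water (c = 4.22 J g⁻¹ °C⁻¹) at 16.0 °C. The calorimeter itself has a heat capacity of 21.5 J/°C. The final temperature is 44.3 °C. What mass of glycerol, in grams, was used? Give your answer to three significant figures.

q_gained = (553.0 × 4.22 + 21.5) × (44.3 − 16.0) = 66650 J
q_lost = m × 2.5 × (112.8 − 44.3) = 171.25 m
m = 66650 / 171.25 = 389 g

m = 389 g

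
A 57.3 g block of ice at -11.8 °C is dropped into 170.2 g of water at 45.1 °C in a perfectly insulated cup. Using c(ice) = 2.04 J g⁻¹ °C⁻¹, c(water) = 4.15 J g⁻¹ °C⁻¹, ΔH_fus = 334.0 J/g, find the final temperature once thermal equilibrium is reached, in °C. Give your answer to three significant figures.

T_f = 12.0 °C

Heat to bring ice to 0 °C and melt it: q₁ = 57.3×2.04×11.8 + 57.3×334.0 = 20518 J
Heat the water can supply cooling to 0 °C: 170.2×4.15×45.1 = 31855.5 J > q₁, so all ice melts.
Energy balance: 170.2×4.15×(45.1 − T) = 20518 + 57.3×4.15×(T − 0)
706.33(45.1 − T) = 20518 + 237.795 T
31855.5 − 20518 = 944.125 T
T = 11337.5 / 944.125 = 12.01 °C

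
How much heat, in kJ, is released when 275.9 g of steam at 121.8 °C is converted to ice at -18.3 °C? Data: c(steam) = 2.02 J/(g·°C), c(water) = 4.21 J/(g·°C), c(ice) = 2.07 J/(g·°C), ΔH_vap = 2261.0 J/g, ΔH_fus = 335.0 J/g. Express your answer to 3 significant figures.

q1 (cool steam 121.8→100 °C): 275.9 × 2.02 × 21.8 = 12150 J
q2 (condense at 100 °C): 275.9 × 2261.0 = 623810 J
q3 (cool water 100→0 °C): 275.9 × 4.21 × 100.0 = 116154 J
q4 (freeze at 0 °C): 275.9 × 335.0 = 92427 J
q5 (cool ice 0→-18.3 °C): 275.9 × 2.07 × 18.3 = 10451 J
Total: 12150 + 623810 + 116154 + 92427 + 10451 = 854992 J = 855 kJ

q = 855 kJ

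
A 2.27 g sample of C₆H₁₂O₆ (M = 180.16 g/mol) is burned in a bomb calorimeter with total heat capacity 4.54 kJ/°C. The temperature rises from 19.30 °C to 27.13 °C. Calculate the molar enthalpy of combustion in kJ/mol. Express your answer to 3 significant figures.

ΔH = -2820 kJ/mol

ΔT = 27.13 − 19.30 = 7.83 °C
q_cal = C_cal × ΔT = 4.54 × 7.83 = 35.5482 kJ
n = 2.27 / 180.16 = 0.01260 mol
q_rxn = −q_cal = -35.5482 kJ
ΔH = -35.5482 / 0.01260 = -2821 kJ/mol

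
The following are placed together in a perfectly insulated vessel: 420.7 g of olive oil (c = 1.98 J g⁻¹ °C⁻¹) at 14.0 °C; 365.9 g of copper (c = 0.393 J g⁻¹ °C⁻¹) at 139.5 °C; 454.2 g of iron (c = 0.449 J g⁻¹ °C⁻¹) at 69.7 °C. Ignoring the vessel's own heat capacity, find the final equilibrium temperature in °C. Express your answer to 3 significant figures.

T_f = 38.9 °C

Σ mᵢcᵢ(T − Tᵢ) = 0  ⇒  T = Σ mᵢcᵢTᵢ / Σ mᵢcᵢ
Σ mᵢcᵢ = 420.7×1.98 + 365.9×0.393 + 454.2×0.449 = 1180.7205
Σ mᵢcᵢTᵢ = 832.986×14.0 + 143.7987×139.5 + 203.9358×69.7 = 45936
T = 45936 / 1180.7205 = 38.91 °C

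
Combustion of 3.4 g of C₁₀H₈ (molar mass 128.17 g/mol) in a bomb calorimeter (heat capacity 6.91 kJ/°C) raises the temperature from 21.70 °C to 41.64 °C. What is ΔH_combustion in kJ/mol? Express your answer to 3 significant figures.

ΔT = 41.64 − 21.70 = 19.94 °C
q_cal = C_cal × ΔT = 6.91 × 19.94 = 137.7854 kJ
n = 3.4 / 128.17 = 0.02653 mol
q_rxn = −q_cal = -137.7854 kJ
ΔH = -137.7854 / 0.02653 = -5194 kJ/mol

ΔH = -5190 kJ/mol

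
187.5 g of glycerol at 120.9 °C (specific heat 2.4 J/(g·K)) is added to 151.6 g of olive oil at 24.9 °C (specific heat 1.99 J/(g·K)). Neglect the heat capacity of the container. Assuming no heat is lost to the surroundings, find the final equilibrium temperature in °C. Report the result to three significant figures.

Heat lost by glycerol = heat gained by olive oil.
(187.5)(2.4)(120.9 − T) = (151.6)(1.99)(T − 24.9)
450 (120.9 − T) = 301.684 (T − 24.9)
54405 − 450 T = 301.684 T − 7511.9
61916.9 = 751.684 T
T = 82.37 °C

T_f = 82.4 °C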